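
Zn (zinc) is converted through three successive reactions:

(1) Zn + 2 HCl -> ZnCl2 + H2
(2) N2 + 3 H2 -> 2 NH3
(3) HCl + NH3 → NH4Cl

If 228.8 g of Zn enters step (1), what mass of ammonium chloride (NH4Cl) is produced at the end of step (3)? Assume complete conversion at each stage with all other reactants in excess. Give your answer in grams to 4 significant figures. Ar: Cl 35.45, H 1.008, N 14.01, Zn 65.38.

124.8 g

M(Zn) = 65.38 g/mol.
M(NH4Cl) = 14.01 + 4(1.008) + 35.45 = 53.492 g/mol.
n(Zn) = 228.8 / 65.38 = 3.4995 mol.
Reaction (1): Zn→H2 ratio 1:1 ⇒ n(H2) = 3.4995 mol.
Reaction (2): H2→NH3 ratio 3:2 ⇒ n(NH3) = 2.3330 mol.
Reaction (3): NH3→NH4Cl ratio 1:1 ⇒ n(NH4Cl) = 2.3330 mol.
Mass of NH4Cl = 2.3330 × 53.492 = 124.80 g.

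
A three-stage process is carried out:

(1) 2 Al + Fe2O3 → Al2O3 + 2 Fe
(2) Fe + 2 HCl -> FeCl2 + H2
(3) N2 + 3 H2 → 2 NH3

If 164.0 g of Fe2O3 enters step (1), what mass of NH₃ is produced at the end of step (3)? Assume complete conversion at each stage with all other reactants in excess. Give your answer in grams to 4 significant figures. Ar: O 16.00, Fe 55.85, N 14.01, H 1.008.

M(Fe2O3) = 2(55.85) + 3(16.00) = 159.70 g/mol.
M(NH3) = 14.01 + 3(1.008) = 17.034 g/mol.
n(Fe2O3) = 164.0 / 159.70 = 1.0269 mol.
Reaction (1): Fe2O3→Fe ratio 1:2 ⇒ n(Fe) = 2.0539 mol.
Reaction (2): Fe→H2 ratio 1:1 ⇒ n(H2) = 2.0539 mol.
Reaction (3): H2→NH3 ratio 3:2 ⇒ n(NH3) = 1.3692 mol.
Mass of NH3 = 1.3692 × 17.034 = 23.324 g.

23.32 g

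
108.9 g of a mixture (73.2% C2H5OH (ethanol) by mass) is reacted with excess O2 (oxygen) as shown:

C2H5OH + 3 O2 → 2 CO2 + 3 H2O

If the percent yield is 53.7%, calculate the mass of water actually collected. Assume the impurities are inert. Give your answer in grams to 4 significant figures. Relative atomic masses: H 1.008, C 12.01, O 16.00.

Pure C2H5OH available = 108.9 g × 0.732 = 79.715 g.
M(C2H5OH) = 2(12.01) + 6(1.008) + 16.00 = 46.068 g/mol.
M(H2O) = 2(1.008) + 16.00 = 18.016 g/mol.
n(C2H5OH) = 79.715 g / 46.068 g/mol = 1.7304 mol.
From the equation the C2H5OH:H2O mole ratio is 1:3, so n(H2O) = 1.7304 × 3/1 = 5.1911 mol.
Mass of H2O = 5.1911 mol × 18.016 g/mol = 93.523 g.
Actual mass collected = 93.523 g × 0.537 = 50.222 g.

50.22 g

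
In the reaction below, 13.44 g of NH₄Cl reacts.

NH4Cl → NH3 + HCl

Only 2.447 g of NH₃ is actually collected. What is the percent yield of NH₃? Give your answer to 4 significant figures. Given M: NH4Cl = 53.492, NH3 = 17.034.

57.18 %

n(NH4Cl) = 13.440 g / 53.492 g/mol = 0.25125 mol.
From the equation the NH4Cl:NH3 mole ratio is 1:1, so n(NH3) = 0.25125 × 1/1 = 0.25125 mol.
Mass of NH3 = 0.25125 mol × 17.034 g/mol = 4.2798 g.
This is the theoretical yield. Percent yield = 2.447 g / 4.2798 g × 100% = 57.175%.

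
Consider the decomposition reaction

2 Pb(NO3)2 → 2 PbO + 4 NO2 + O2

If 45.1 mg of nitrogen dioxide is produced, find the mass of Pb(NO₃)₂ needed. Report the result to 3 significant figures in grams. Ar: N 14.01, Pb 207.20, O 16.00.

0.162 g

M(NO2) = 14.01 + 2(16.00) = 46.01 g/mol.
M(Pb(NO3)2) = 207.20 + 2(14.01) + 6(16.00) = 331.22 g/mol.
Convert: 45.1 mg = 0.04510 g.
n(NO2) = 0.04510 g / 46.01 g/mol = 0.0009802 mol.
From the equation the NO2:Pb(NO3)2 mole ratio is 4:2, so n(Pb(NO3)2) = 0.0009802 × 2/4 = 0.0004901 mol.
Mass of Pb(NO3)2 = 0.0004901 mol × 331.22 g/mol = 0.1623 g.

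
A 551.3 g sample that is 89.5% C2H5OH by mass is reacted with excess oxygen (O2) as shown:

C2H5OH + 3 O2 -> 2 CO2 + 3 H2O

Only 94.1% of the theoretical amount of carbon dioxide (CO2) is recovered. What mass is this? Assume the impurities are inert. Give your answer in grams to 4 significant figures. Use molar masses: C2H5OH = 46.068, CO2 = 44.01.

Pure C2H5OH available = 551.3 g × 0.895 = 493.41 g.
n(C2H5OH) = 493.41 g / 46.068 g/mol = 10.711 mol.
From the equation the C2H5OH:CO2 mole ratio is 1:2, so n(CO2) = 10.711 × 2/1 = 21.421 mol.
Mass of CO2 = 21.421 mol × 44.01 g/mol = 942.74 g.
Actual mass collected = 942.74 g × 0.941 = 887.12 g.

887.1 g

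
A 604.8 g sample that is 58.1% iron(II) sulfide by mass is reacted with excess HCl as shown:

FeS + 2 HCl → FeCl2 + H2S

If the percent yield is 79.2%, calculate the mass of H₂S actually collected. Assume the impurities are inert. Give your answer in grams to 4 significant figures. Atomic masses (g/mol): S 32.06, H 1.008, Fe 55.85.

107.9 g

Pure FeS available = 604.8 g × 0.581 = 351.39 g.
M(FeS) = 55.85 + 32.06 = 87.91 g/mol.
M(H2S) = 2(1.008) + 32.06 = 34.076 g/mol.
n(FeS) = 351.39 g / 87.91 g/mol = 3.9971 mol.
From the equation the FeS:H2S mole ratio is 1:1, so n(H2S) = 3.9971 × 1/1 = 3.9971 mol.
Mass of H2S = 3.9971 mol × 34.076 g/mol = 136.21 g.
Actual mass collected = 136.21 g × 0.792 = 107.88 g.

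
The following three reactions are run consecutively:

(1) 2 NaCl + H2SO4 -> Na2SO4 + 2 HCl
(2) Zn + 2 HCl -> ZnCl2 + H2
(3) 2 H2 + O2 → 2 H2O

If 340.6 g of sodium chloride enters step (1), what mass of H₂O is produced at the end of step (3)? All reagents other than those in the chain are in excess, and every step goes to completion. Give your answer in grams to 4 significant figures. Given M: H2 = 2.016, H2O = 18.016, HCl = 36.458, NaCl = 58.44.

52.50 g

n(NaCl) = 340.6 / 58.44 = 5.8282 mol.
Reaction (1): NaCl→HCl ratio 2:2 ⇒ n(HCl) = 5.8282 mol.
Reaction (2): HCl→H2 ratio 2:1 ⇒ n(H2) = 2.9141 mol.
Reaction (3): H2→H2O ratio 2:2 ⇒ n(H2O) = 2.9141 mol.
Mass of H2O = 2.9141 × 18.016 = 52.500 g.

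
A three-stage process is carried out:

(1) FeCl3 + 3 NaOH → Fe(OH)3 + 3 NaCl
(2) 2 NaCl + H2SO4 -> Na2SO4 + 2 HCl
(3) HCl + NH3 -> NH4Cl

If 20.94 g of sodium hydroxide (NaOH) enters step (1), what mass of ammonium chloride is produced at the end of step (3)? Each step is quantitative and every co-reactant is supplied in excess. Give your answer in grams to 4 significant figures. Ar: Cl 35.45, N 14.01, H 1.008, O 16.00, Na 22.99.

M(NaOH) = 22.99 + 16.00 + 1.008 = 39.998 g/mol.
M(NH4Cl) = 14.01 + 4(1.008) + 35.45 = 53.492 g/mol.
n(NaOH) = 20.94 / 39.998 = 0.52353 mol.
Reaction (1): NaOH→NaCl ratio 3:3 ⇒ n(NaCl) = 0.52353 mol.
Reaction (2): NaCl→HCl ratio 2:2 ⇒ n(HCl) = 0.52353 mol.
Reaction (3): HCl→NH4Cl ratio 1:1 ⇒ n(NH4Cl) = 0.52353 mol.
Mass of NH4Cl = 0.52353 × 53.492 = 28.004 g.

28.00 g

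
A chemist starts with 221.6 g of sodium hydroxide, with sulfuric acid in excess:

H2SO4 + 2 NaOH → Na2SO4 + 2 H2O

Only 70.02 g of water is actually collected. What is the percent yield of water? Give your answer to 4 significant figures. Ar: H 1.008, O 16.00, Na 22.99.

M(NaOH) = 22.99 + 16.00 + 1.008 = 39.998 g/mol.
M(H2O) = 2(1.008) + 16.00 = 18.016 g/mol.
n(NaOH) = 221.60 g / 39.998 g/mol = 5.5403 mol.
From the equation the NaOH:H2O mole ratio is 2:2, so n(H2O) = 5.5403 × 2/2 = 5.5403 mol.
Mass of H2O = 5.5403 mol × 18.016 g/mol = 99.814 g.
This is the theoretical yield. Percent yield = 70.02 g / 99.814 g × 100% = 70.151%.

70.15 %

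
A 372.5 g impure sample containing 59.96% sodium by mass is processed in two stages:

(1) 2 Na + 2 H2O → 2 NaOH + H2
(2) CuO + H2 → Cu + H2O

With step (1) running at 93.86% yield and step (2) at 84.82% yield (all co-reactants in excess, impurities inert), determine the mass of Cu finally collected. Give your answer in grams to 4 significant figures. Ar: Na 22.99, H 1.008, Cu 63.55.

245.8 g

Pure Na = 372.5 × 0.5996 = 223.35 g.
M(Na) = 22.99 g/mol.
M(Cu) = 63.55 g/mol.
n(Na) = 223.35 / 22.99 = 9.7151 mol.
Step 1 (Na:H2 = 2:1): theoretical n(H2) = 4.8576 mol; at 93.86% yield, n(H2) = 4.5593 mol.
Step 2 (H2:Cu = 1:1): theoretical n(Cu) = 4.5593 mol, so theoretical mass = 4.5593 × 63.55 = 289.74 g.
At 84.82% yield, actual mass of Cu = 289.74 × 0.8482 = 245.76 g.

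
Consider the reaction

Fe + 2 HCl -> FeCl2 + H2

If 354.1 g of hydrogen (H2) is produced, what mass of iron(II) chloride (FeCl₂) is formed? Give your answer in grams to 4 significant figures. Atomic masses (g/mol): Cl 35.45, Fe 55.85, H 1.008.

M(H2) = 2(1.008) = 2.016 g/mol.
M(FeCl2) = 55.85 + 2(35.45) = 126.75 g/mol.
n(H2) = 354.10 g / 2.016 g/mol = 175.64 mol.
From the equation the H2:FeCl2 mole ratio is 1:1, so n(FeCl2) = 175.64 × 1/1 = 175.64 mol.
Mass of FeCl2 = 175.64 mol × 126.75 g/mol = 22263 g.

22260 g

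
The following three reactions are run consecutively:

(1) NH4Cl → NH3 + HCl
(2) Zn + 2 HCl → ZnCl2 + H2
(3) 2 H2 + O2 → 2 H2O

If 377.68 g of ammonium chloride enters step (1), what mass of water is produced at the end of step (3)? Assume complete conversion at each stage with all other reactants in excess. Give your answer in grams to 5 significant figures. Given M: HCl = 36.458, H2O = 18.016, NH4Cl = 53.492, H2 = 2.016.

63.601 g

n(NH4Cl) = 377.68 / 53.492 = 7.06050 mol.
Reaction (1): NH4Cl→HCl ratio 1:1 ⇒ n(HCl) = 7.06050 mol.
Reaction (2): HCl→H2 ratio 2:1 ⇒ n(H2) = 3.53025 mol.
Reaction (3): H2→H2O ratio 2:2 ⇒ n(H2O) = 3.53025 mol.
Mass of H2O = 3.53025 × 18.016 = 63.6009 g.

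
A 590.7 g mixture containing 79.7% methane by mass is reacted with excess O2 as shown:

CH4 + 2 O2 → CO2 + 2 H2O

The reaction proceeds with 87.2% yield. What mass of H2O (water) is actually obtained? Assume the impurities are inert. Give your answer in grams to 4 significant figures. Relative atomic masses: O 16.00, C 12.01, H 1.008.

Pure CH4 available = 590.7 g × 0.797 = 470.79 g.
M(CH4) = 12.01 + 4(1.008) = 16.042 g/mol.
M(H2O) = 2(1.008) + 16.00 = 18.016 g/mol.
n(CH4) = 470.79 g / 16.042 g/mol = 29.347 mol.
From the equation the CH4:H2O mole ratio is 1:2, so n(H2O) = 29.347 × 2/1 = 58.694 mol.
Mass of H2O = 58.694 mol × 18.016 g/mol = 1057.4 g.
Actual mass collected = 1057.4 g × 0.872 = 922.09 g.

922.1 g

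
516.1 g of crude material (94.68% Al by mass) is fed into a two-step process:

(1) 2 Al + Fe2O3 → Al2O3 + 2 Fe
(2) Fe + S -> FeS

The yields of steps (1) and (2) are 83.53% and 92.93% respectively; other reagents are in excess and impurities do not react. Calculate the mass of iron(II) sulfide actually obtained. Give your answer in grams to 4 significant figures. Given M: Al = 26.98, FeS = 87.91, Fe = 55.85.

1236 g

Pure Al = 516.1 × 0.9468 = 488.64 g.
n(Al) = 488.64 / 26.98 = 18.111 mol.
Step 1 (Al:Fe = 2:2): theoretical n(Fe) = 18.111 mol; at 83.53% yield, n(Fe) = 15.128 mol.
Step 2 (Fe:FeS = 1:1): theoretical n(FeS) = 15.128 mol, so theoretical mass = 15.128 × 87.91 = 1329.9 g.
At 92.93% yield, actual mass of FeS = 1329.9 × 0.9293 = 1235.9 g.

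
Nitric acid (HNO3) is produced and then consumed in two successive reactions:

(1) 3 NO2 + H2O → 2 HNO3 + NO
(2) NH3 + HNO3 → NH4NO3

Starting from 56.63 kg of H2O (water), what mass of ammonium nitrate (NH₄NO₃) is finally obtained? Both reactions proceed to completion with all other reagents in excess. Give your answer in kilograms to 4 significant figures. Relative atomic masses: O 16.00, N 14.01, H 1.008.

503.3 kg

M(H2O) = 2(1.008) + 16.00 = 18.016 g/mol.
M(NH4NO3) = 2(14.01) + 4(1.008) + 3(16.00) = 80.052 g/mol.
56.63 kg = 56630 g.
n(H2O) = 56630 / 18.016 = 3143.3 mol.
Step 1 gives a 1:2 ratio of H2O to HNO3, so n(HNO3) = 6286.6 mol.
In step 2 the HNO3:NH4NO3 ratio is 1:1, so n(NH4NO3) = 6286.6 mol.
Mass of NH4NO3 = 6286.6 × 80.052 = 503260 g = 503.3 kg.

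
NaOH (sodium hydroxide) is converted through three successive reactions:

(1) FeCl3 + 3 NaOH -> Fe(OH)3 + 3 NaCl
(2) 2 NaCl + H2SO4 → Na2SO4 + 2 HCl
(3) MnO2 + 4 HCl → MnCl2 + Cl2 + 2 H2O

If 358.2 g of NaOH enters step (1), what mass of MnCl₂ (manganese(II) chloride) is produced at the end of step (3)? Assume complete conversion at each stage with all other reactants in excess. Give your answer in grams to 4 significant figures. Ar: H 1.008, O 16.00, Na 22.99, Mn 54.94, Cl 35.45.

M(NaOH) = 22.99 + 16.00 + 1.008 = 39.998 g/mol.
M(MnCl2) = 54.94 + 2(35.45) = 125.84 g/mol.
n(NaOH) = 358.2 / 39.998 = 8.9554 mol.
Reaction (1): NaOH→NaCl ratio 3:3 ⇒ n(NaCl) = 8.9554 mol.
Reaction (2): NaCl→HCl ratio 2:2 ⇒ n(HCl) = 8.9554 mol.
Reaction (3): HCl→MnCl2 ratio 4:1 ⇒ n(MnCl2) = 2.2389 mol.
Mass of MnCl2 = 2.2389 × 125.84 = 281.74 g.

281.7 g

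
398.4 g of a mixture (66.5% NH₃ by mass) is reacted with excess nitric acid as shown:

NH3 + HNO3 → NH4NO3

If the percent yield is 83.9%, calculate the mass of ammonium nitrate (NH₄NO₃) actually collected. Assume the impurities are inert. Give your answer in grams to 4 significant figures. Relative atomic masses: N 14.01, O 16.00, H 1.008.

Pure NH3 available = 398.4 g × 0.665 = 264.94 g.
M(NH3) = 14.01 + 3(1.008) = 17.034 g/mol.
M(NH4NO3) = 2(14.01) + 4(1.008) + 3(16.00) = 80.052 g/mol.
n(NH3) = 264.94 g / 17.034 g/mol = 15.553 mol.
From the equation the NH3:NH4NO3 mole ratio is 1:1, so n(NH4NO3) = 15.553 × 1/1 = 15.553 mol.
Mass of NH4NO3 = 15.553 mol × 80.052 g/mol = 1245.1 g.
Actual mass collected = 1245.1 g × 0.839 = 1044.6 g.

1045 g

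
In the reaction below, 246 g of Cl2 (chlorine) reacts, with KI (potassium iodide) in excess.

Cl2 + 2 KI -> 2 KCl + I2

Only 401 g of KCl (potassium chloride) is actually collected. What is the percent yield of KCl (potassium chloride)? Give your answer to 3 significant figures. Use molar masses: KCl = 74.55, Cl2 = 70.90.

77.5 %

n(Cl2) = 246.0 g / 70.90 g/mol = 3.470 mol.
From the equation the Cl2:KCl mole ratio is 1:2, so n(KCl) = 3.470 × 2/1 = 6.939 mol.
Mass of KCl = 6.939 mol × 74.55 g/mol = 517.3 g.
This is the theoretical yield. Percent yield = 401 g / 517.3 g × 100% = 77.51%.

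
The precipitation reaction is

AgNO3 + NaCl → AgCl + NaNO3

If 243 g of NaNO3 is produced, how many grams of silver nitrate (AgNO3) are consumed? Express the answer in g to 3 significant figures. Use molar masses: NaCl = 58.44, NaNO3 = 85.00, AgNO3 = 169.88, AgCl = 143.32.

n(NaNO3) = 243.0 g / 85.00 g/mol = 2.859 mol.
From the equation the NaNO3:AgNO3 mole ratio is 1:1, so n(AgNO3) = 2.859 × 1/1 = 2.859 mol.
Mass of AgNO3 = 2.859 mol × 169.88 g/mol = 485.7 g.

486 g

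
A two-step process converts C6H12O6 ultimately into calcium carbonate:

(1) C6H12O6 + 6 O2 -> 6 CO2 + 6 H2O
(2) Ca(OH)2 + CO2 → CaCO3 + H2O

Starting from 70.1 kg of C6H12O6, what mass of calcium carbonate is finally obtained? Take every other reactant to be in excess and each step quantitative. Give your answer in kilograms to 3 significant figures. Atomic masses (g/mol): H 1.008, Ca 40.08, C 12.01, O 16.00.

234 kg

M(C6H12O6) = 6(12.01) + 12(1.008) + 6(16.00) = 180.156 g/mol.
M(CaCO3) = 40.08 + 12.01 + 3(16.00) = 100.09 g/mol.
70.1 kg = 70100 g.
n(C6H12O6) = 70100 / 180.156 = 389.1 mol.
Step 1 gives a 1:6 ratio of C6H12O6 to CO2, so n(CO2) = 2335 mol.
In step 2 the CO2:CaCO3 ratio is 1:1, so n(CaCO3) = 2335 mol.
Mass of CaCO3 = 2335 × 100.09 = 233700 g = 234 kg.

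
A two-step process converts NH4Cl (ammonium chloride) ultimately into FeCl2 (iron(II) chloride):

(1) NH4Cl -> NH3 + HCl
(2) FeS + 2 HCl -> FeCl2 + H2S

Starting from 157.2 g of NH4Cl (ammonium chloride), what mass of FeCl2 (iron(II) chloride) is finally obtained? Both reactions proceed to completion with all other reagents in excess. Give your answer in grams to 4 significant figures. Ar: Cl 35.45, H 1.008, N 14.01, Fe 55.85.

M(NH4Cl) = 14.01 + 4(1.008) + 35.45 = 53.492 g/mol.
M(FeCl2) = 55.85 + 2(35.45) = 126.75 g/mol.
n(NH4Cl) = 157.20 / 53.492 = 2.9388 mol.
Step 1 gives a 1:1 ratio of NH4Cl to HCl, so n(HCl) = 2.9388 mol.
In step 2 the HCl:FeCl2 ratio is 2:1, so n(FeCl2) = 1.4694 mol.
Mass of FeCl2 = 1.4694 × 126.75 = 186.24 g.

186.2 g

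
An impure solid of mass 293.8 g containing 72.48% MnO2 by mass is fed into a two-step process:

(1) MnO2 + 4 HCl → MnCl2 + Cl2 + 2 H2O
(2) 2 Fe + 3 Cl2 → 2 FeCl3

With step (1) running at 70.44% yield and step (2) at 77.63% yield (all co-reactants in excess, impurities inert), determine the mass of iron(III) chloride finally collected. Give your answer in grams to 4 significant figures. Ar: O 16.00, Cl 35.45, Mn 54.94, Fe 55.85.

144.8 g

Pure MnO2 = 293.8 × 0.7248 = 212.95 g.
M(MnO2) = 54.94 + 2(16.00) = 86.94 g/mol.
M(FeCl3) = 55.85 + 3(35.45) = 162.20 g/mol.
n(MnO2) = 212.95 / 86.94 = 2.4493 mol.
Step 1 (MnO2:Cl2 = 1:1): theoretical n(Cl2) = 2.4493 mol; at 70.44% yield, n(Cl2) = 1.7253 mol.
Step 2 (Cl2:FeCl3 = 3:2): theoretical n(FeCl3) = 1.1502 mol, so theoretical mass = 1.1502 × 162.20 = 186.56 g.
At 77.63% yield, actual mass of FeCl3 = 186.56 × 0.7763 = 144.83 g.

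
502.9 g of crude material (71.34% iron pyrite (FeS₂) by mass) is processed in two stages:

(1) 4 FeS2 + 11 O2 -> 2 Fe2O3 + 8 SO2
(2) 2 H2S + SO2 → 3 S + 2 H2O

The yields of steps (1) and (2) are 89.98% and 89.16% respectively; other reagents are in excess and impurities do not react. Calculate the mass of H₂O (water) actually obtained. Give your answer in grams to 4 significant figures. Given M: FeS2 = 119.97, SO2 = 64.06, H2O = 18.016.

Pure FeS2 = 502.9 × 0.7134 = 358.77 g.
n(FeS2) = 358.77 / 119.97 = 2.9905 mol.
Step 1 (FeS2:SO2 = 4:8): theoretical n(SO2) = 5.9810 mol; at 89.98% yield, n(SO2) = 5.3817 mol.
Step 2 (SO2:H2O = 1:2): theoretical n(H2O) = 10.763 mol, so theoretical mass = 10.763 × 18.016 = 193.91 g.
At 89.16% yield, actual mass of H2O = 193.91 × 0.8916 = 172.89 g.

172.9 g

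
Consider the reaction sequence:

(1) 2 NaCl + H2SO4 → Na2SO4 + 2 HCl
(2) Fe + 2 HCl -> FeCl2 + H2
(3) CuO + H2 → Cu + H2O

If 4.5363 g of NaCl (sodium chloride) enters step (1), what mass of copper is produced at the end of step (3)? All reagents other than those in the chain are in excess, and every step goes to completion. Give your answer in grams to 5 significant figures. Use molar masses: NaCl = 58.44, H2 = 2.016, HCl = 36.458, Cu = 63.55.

2.4665 g

n(NaCl) = 4.5363 / 58.44 = 0.0776232 mol.
Reaction (1): NaCl→HCl ratio 2:2 ⇒ n(HCl) = 0.0776232 mol.
Reaction (2): HCl→H2 ratio 2:1 ⇒ n(H2) = 0.0388116 mol.
Reaction (3): H2→Cu ratio 1:1 ⇒ n(Cu) = 0.0388116 mol.
Mass of Cu = 0.0388116 × 63.55 = 2.46648 g.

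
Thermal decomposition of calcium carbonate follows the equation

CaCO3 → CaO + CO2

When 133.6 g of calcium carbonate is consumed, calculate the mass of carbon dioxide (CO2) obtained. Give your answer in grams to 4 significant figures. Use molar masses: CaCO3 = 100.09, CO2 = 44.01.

58.74 g

n(CaCO3) = 133.60 g / 100.09 g/mol = 1.3348 mol.
From the equation the CaCO3:CO2 mole ratio is 1:1, so n(CO2) = 1.3348 × 1/1 = 1.3348 mol.
Mass of CO2 = 1.3348 mol × 44.01 g/mol = 58.744 g.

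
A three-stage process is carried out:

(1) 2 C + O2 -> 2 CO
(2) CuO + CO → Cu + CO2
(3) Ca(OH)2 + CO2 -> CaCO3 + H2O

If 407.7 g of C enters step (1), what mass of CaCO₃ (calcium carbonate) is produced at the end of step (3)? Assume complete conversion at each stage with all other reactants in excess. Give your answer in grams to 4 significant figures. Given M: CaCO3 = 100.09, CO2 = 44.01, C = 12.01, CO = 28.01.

n(C) = 407.7 / 12.01 = 33.947 mol.
Reaction (1): C→CO ratio 2:2 ⇒ n(CO) = 33.947 mol.
Reaction (2): CO→CO2 ratio 1:1 ⇒ n(CO2) = 33.947 mol.
Reaction (3): CO2→CaCO3 ratio 1:1 ⇒ n(CaCO3) = 33.947 mol.
Mass of CaCO3 = 33.947 × 100.09 = 3397.7 g.

3398 g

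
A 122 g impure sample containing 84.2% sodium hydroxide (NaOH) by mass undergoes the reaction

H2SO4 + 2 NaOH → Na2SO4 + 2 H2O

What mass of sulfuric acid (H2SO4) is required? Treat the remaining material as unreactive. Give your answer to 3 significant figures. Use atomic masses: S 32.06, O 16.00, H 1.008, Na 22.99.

126 g

Mass of pure NaOH = 122 g × 0.842 = 102.7 g.
M(NaOH) = 22.99 + 16.00 + 1.008 = 39.998 g/mol.
M(H2SO4) = 2(1.008) + 32.06 + 4(16.00) = 98.076 g/mol.
n(NaOH) = 102.7 g / 39.998 g/mol = 2.568 mol.
From the equation the NaOH:H2SO4 mole ratio is 2:1, so n(H2SO4) = 2.568 × 1/2 = 1.284 mol.
Mass of H2SO4 = 1.284 mol × 98.076 g/mol = 125.9 g.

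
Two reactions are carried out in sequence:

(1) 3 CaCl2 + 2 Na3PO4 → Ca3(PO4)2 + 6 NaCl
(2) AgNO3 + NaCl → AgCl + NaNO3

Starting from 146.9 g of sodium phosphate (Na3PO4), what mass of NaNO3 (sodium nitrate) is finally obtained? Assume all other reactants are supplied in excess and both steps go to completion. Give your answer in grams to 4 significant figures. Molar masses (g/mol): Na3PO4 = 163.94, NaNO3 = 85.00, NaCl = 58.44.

n(Na3PO4) = 146.90 / 163.94 = 0.89606 mol.
Step 1 gives a 2:6 ratio of Na3PO4 to NaCl, so n(NaCl) = 2.6882 mol.
In step 2 the NaCl:NaNO3 ratio is 1:1, so n(NaNO3) = 2.6882 mol.
Mass of NaNO3 = 2.6882 × 85.00 = 228.50 g.

228.5 g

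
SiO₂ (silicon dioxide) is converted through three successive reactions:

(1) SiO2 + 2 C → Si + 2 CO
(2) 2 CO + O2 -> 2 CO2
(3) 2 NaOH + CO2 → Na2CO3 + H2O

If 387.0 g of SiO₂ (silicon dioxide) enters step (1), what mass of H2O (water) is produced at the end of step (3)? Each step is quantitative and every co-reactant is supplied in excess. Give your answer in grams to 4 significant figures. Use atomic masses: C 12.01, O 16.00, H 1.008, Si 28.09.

232.1 g

M(SiO2) = 28.09 + 2(16.00) = 60.09 g/mol.
M(H2O) = 2(1.008) + 16.00 = 18.016 g/mol.
n(SiO2) = 387.0 / 60.09 = 6.4403 mol.
Reaction (1): SiO2→CO ratio 1:2 ⇒ n(CO) = 12.881 mol.
Reaction (2): CO→CO2 ratio 2:2 ⇒ n(CO2) = 12.881 mol.
Reaction (3): CO2→H2O ratio 1:1 ⇒ n(H2O) = 12.881 mol.
Mass of H2O = 12.881 × 18.016 = 232.06 g.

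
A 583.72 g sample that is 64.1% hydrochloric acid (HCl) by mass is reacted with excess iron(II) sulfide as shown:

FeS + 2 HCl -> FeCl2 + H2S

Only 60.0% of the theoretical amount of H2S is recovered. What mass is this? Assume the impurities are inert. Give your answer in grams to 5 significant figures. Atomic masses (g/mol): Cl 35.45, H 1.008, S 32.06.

104.92 g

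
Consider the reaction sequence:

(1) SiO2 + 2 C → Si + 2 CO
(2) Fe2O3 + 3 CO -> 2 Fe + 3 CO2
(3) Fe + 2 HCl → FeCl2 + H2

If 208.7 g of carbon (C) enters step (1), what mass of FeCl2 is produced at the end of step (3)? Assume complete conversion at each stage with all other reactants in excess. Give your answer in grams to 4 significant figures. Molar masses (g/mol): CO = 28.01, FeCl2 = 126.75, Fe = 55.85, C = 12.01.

n(C) = 208.7 / 12.01 = 17.377 mol.
Reaction (1): C→CO ratio 2:2 ⇒ n(CO) = 17.377 mol.
Reaction (2): CO→Fe ratio 3:2 ⇒ n(Fe) = 11.585 mol.
Reaction (3): Fe→FeCl2 ratio 1:1 ⇒ n(FeCl2) = 11.585 mol.
Mass of FeCl2 = 11.585 × 126.75 = 1468.4 g.

1468 g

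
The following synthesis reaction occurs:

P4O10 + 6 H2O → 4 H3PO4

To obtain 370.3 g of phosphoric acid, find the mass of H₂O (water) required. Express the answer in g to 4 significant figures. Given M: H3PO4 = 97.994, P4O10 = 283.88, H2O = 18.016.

n(H3PO4) = 370.30 g / 97.994 g/mol = 3.7788 mol.
From the equation the H3PO4:H2O mole ratio is 4:6, so n(H2O) = 3.7788 × 6/4 = 5.6682 mol.
Mass of H2O = 5.6682 mol × 18.016 g/mol = 102.12 g.

102.1 g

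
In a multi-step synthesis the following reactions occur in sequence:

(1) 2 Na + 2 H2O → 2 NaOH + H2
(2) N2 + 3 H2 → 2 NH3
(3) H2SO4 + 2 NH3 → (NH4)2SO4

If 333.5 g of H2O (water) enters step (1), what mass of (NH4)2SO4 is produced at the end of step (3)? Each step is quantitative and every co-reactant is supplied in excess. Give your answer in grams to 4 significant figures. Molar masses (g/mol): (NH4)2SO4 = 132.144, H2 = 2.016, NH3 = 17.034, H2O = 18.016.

407.7 g

n(H2O) = 333.5 / 18.016 = 18.511 mol.
Reaction (1): H2O→H2 ratio 2:1 ⇒ n(H2) = 9.2557 mol.
Reaction (2): H2→NH3 ratio 3:2 ⇒ n(NH3) = 6.1704 mol.
Reaction (3): NH3→(NH4)2SO4 ratio 2:1 ⇒ n((NH4)2SO4) = 3.0852 mol.
Mass of (NH4)2SO4 = 3.0852 × 132.144 = 407.69 g.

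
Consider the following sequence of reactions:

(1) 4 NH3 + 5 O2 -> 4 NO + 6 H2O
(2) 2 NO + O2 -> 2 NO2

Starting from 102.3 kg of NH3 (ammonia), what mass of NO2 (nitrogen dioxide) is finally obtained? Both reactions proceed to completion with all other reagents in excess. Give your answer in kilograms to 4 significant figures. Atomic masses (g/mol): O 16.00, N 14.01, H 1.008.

276.3 kg

M(NH3) = 14.01 + 3(1.008) = 17.034 g/mol.
M(NO2) = 14.01 + 2(16.00) = 46.01 g/mol.
102.3 kg = 102300 g.
n(NH3) = 102300 / 17.034 = 6005.6 mol.
Step 1 gives a 4:4 ratio of NH3 to NO, so n(NO) = 6005.6 mol.
In step 2 the NO:NO2 ratio is 2:2, so n(NO2) = 6005.6 mol.
Mass of NO2 = 6005.6 × 46.01 = 276320 g = 276.3 kg.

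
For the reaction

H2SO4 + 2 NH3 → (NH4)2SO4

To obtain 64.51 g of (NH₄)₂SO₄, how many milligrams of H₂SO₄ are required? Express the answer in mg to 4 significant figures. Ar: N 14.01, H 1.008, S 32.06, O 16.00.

47880 mg

M((NH4)2SO4) = 2(14.01) + 8(1.008) + 32.06 + 4(16.00) = 132.144 g/mol.
M(H2SO4) = 2(1.008) + 32.06 + 4(16.00) = 98.076 g/mol.
n((NH4)2SO4) = 64.510 g / 132.144 g/mol = 0.48818 mol.
From the equation the (NH4)2SO4:H2SO4 mole ratio is 1:1, so n(H2SO4) = 0.48818 × 1/1 = 0.48818 mol.
Mass of H2SO4 = 0.48818 mol × 98.076 g/mol = 47.879 g.
Converting to mg: 47.879 g = 47880 mg.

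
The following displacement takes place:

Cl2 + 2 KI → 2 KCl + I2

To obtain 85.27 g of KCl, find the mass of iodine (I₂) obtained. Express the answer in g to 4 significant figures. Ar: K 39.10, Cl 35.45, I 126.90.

M(KCl) = 39.10 + 35.45 = 74.55 g/mol.
M(I2) = 2(126.90) = 253.80 g/mol.
n(KCl) = 85.270 g / 74.55 g/mol = 1.1438 mol.
From the equation the KCl:I2 mole ratio is 2:1, so n(I2) = 1.1438 × 1/2 = 0.57190 mol.
Mass of I2 = 0.57190 mol × 253.80 g/mol = 145.15 g.

145.1 g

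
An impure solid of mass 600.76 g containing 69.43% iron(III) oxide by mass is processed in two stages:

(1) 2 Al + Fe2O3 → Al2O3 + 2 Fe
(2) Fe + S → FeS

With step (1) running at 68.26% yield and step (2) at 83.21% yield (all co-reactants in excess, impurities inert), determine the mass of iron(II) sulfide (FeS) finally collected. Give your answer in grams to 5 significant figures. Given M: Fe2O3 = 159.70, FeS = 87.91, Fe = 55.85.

Pure Fe2O3 = 600.76 × 0.6943 = 417.108 g.
n(Fe2O3) = 417.108 / 159.70 = 2.61182 mol.
Step 1 (Fe2O3:Fe = 1:2): theoretical n(Fe) = 5.22364 mol; at 68.26% yield, n(Fe) = 3.56566 mol.
Step 2 (Fe:FeS = 1:1): theoretical n(FeS) = 3.56566 mol, so theoretical mass = 3.56566 × 87.91 = 313.457 g.
At 83.21% yield, actual mass of FeS = 313.457 × 0.8321 = 260.827 g.

260.83 g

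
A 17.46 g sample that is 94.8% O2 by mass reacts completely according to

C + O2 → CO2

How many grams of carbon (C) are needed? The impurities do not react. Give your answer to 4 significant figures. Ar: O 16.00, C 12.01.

6.212 g

Mass of pure O2 = 17.46 g × 0.948 = 16.552 g.
M(O2) = 2(16.00) = 32.00 g/mol.
M(C) = 12.01 g/mol.
n(O2) = 16.552 g / 32.00 g/mol = 0.51725 mol.
From the equation the O2:C mole ratio is 1:1, so n(C) = 0.51725 × 1/1 = 0.51725 mol.
Mass of C = 0.51725 mol × 12.01 g/mol = 6.2122 g.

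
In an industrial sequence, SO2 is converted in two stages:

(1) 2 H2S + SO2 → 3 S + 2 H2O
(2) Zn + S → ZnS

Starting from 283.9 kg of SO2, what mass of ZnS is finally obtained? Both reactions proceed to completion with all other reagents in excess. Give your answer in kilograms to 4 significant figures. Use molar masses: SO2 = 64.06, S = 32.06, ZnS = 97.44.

1295 kg

283.9 kg = 283900 g.
n(SO2) = 283900 / 64.06 = 4431.8 mol.
Step 1 gives a 1:3 ratio of SO2 to S, so n(S) = 13295 mol.
In step 2 the S:ZnS ratio is 1:1, so n(ZnS) = 13295 mol.
Mass of ZnS = 13295 × 97.44 = 1.2955 × 10^6 g = 1295 kg.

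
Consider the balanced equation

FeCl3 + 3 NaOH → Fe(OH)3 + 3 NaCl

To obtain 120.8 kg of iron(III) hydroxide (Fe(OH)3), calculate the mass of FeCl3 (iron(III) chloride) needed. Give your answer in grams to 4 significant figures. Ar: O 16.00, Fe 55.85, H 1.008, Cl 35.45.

183300 g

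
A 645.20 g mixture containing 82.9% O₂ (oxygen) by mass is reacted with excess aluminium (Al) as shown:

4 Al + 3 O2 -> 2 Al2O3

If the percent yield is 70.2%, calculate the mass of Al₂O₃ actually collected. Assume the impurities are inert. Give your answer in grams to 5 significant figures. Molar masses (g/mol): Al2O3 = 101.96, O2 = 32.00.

797.58 g

Pure O2 available = 645.20 g × 0.829 = 534.871 g.
n(O2) = 534.871 g / 32.00 g/mol = 16.7147 mol.
From the equation the O2:Al2O3 mole ratio is 3:2, so n(Al2O3) = 16.7147 × 2/3 = 11.1431 mol.
Mass of Al2O3 = 11.1431 mol × 101.96 g/mol = 1136.15 g.
Actual mass collected = 1136.15 g × 0.702 = 797.581 g.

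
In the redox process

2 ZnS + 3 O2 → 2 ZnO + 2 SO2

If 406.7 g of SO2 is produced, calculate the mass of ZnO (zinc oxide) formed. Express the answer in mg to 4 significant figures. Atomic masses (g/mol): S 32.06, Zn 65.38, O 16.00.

M(SO2) = 32.06 + 2(16.00) = 64.06 g/mol.
M(ZnO) = 65.38 + 16.00 = 81.38 g/mol.
n(SO2) = 406.70 g / 64.06 g/mol = 6.3487 mol.
From the equation the SO2:ZnO mole ratio is 2:2, so n(ZnO) = 6.3487 × 2/2 = 6.3487 mol.
Mass of ZnO = 6.3487 mol × 81.38 g/mol = 516.66 g.
Converting to mg: 516.66 g = 516700 mg.

516700 mg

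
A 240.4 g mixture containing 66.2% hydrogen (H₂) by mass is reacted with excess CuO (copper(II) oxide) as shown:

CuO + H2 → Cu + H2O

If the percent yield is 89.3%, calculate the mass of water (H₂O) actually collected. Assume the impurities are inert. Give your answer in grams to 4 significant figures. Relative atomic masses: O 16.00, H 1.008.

1270 g

Pure H2 available = 240.4 g × 0.662 = 159.14 g.
M(H2) = 2(1.008) = 2.016 g/mol.
M(H2O) = 2(1.008) + 16.00 = 18.016 g/mol.
n(H2) = 159.14 g / 2.016 g/mol = 78.941 mol.
From the equation the H2:H2O mole ratio is 1:1, so n(H2O) = 78.941 × 1/1 = 78.941 mol.
Mass of H2O = 78.941 mol × 18.016 g/mol = 1422.2 g.
Actual mass collected = 1422.2 g × 0.893 = 1270.0 g.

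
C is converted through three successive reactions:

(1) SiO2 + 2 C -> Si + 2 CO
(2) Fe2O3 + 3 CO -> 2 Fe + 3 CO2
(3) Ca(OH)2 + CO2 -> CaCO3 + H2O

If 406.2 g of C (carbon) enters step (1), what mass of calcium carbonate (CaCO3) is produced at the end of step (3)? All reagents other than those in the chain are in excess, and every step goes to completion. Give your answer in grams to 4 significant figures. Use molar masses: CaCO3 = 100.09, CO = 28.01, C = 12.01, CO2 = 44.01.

3385 g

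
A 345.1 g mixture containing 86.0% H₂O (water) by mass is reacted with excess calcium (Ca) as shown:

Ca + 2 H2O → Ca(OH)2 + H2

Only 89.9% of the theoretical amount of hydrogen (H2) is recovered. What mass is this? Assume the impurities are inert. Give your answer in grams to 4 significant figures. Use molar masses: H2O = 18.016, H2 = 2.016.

14.93 g

Pure H2O available = 345.1 g × 0.860 = 296.79 g.
n(H2O) = 296.79 g / 18.016 g/mol = 16.473 mol.
From the equation the H2O:H2 mole ratio is 2:1, so n(H2) = 16.473 × 1/2 = 8.2367 mol.
Mass of H2 = 8.2367 mol × 2.016 g/mol = 16.605 g.
Actual mass collected = 16.605 g × 0.899 = 14.928 g.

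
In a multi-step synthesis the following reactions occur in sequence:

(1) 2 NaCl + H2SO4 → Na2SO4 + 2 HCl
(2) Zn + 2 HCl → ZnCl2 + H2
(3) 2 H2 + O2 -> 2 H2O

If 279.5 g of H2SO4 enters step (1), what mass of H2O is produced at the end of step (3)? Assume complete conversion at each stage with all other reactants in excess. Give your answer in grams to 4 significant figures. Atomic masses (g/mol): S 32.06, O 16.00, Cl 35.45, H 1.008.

51.34 g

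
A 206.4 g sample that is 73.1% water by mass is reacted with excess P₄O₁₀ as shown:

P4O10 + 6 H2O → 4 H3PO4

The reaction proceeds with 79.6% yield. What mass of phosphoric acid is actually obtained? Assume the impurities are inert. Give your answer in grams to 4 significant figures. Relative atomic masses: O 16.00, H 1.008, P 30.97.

Pure H2O available = 206.4 g × 0.731 = 150.88 g.
M(H2O) = 2(1.008) + 16.00 = 18.016 g/mol.
M(H3PO4) = 3(1.008) + 30.97 + 4(16.00) = 97.994 g/mol.
n(H2O) = 150.88 g / 18.016 g/mol = 8.3747 mol.
From the equation the H2O:H3PO4 mole ratio is 6:4, so n(H3PO4) = 8.3747 × 4/6 = 5.5831 mol.
Mass of H3PO4 = 5.5831 mol × 97.994 g/mol = 547.11 g.
Actual mass collected = 547.11 g × 0.796 = 435.50 g.

435.5 g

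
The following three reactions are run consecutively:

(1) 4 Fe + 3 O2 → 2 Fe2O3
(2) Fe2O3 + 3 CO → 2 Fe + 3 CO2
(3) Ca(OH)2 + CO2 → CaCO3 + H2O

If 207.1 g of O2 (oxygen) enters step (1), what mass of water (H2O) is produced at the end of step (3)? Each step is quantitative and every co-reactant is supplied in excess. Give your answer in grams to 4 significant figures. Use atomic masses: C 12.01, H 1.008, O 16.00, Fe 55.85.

M(O2) = 2(16.00) = 32.00 g/mol.
M(H2O) = 2(1.008) + 16.00 = 18.016 g/mol.
n(O2) = 207.1 / 32.00 = 6.4719 mol.
Reaction (1): O2→Fe2O3 ratio 3:2 ⇒ n(Fe2O3) = 4.3146 mol.
Reaction (2): Fe2O3→CO2 ratio 1:3 ⇒ n(CO2) = 12.944 mol.
Reaction (3): CO2→H2O ratio 1:1 ⇒ n(H2O) = 12.944 mol.
Mass of H2O = 12.944 × 18.016 = 233.19 g.

233.2 g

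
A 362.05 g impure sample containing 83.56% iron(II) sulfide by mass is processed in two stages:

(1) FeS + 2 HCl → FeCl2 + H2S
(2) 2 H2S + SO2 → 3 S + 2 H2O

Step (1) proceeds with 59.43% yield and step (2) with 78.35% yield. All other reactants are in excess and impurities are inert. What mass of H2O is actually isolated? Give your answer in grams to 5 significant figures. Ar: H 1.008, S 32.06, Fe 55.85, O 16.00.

Pure FeS = 362.05 × 0.8356 = 302.529 g.
M(FeS) = 55.85 + 32.06 = 87.91 g/mol.
M(H2O) = 2(1.008) + 16.00 = 18.016 g/mol.
n(FeS) = 302.529 / 87.91 = 3.44135 mol.
Step 1 (FeS:H2S = 1:1): theoretical n(H2S) = 3.44135 mol; at 59.43% yield, n(H2S) = 2.04519 mol.
Step 2 (H2S:H2O = 2:2): theoretical n(H2O) = 2.04519 mol, so theoretical mass = 2.04519 × 18.016 = 36.8462 g.
At 78.35% yield, actual mass of H2O = 36.8462 × 0.7835 = 28.8690 g.

28.869 g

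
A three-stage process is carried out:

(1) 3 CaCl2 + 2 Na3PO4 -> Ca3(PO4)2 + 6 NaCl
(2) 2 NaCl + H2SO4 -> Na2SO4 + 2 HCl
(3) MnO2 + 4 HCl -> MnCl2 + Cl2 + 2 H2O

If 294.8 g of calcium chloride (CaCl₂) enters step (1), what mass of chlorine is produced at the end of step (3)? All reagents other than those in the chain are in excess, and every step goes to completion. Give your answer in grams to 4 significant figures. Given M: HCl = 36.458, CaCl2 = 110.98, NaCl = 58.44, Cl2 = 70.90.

n(CaCl2) = 294.8 / 110.98 = 2.6563 mol.
Reaction (1): CaCl2→NaCl ratio 3:6 ⇒ n(NaCl) = 5.3127 mol.
Reaction (2): NaCl→HCl ratio 2:2 ⇒ n(HCl) = 5.3127 mol.
Reaction (3): HCl→Cl2 ratio 4:1 ⇒ n(Cl2) = 1.3282 mol.
Mass of Cl2 = 1.3282 × 70.90 = 94.167 g.

94.17 g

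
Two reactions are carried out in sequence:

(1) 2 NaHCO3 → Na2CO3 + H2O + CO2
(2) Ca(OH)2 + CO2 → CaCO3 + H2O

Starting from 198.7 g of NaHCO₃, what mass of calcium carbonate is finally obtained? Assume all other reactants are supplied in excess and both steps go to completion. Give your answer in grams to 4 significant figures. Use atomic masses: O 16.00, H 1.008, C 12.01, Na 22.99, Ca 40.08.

118.4 g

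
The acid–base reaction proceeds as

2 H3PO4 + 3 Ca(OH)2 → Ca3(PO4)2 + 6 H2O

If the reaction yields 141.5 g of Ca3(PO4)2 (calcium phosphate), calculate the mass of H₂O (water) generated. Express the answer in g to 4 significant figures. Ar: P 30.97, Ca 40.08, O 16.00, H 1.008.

M(Ca3(PO4)2) = 3(40.08) + 2(30.97) + 8(16.00) = 310.18 g/mol.
M(H2O) = 2(1.008) + 16.00 = 18.016 g/mol.
n(Ca3(PO4)2) = 141.50 g / 310.18 g/mol = 0.45619 mol.
From the equation the Ca3(PO4)2:H2O mole ratio is 1:6, so n(H2O) = 0.45619 × 6/1 = 2.7371 mol.
Mass of H2O = 2.7371 mol × 18.016 g/mol = 49.312 g.

49.31 g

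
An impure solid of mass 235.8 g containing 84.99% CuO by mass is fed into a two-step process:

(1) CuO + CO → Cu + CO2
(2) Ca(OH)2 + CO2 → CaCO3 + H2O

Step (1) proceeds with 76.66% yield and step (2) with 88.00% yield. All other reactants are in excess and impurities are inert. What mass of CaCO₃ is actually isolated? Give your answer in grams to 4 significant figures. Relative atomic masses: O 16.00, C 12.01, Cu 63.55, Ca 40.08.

Pure CuO = 235.8 × 0.8499 = 200.41 g.
M(CuO) = 63.55 + 16.00 = 79.55 g/mol.
M(CaCO3) = 40.08 + 12.01 + 3(16.00) = 100.09 g/mol.
n(CuO) = 200.41 / 79.55 = 2.5193 mol.
Step 1 (CuO:CO2 = 1:1): theoretical n(CO2) = 2.5193 mol; at 76.66% yield, n(CO2) = 1.9313 mol.
Step 2 (CO2:CaCO3 = 1:1): theoretical n(CaCO3) = 1.9313 mol, so theoretical mass = 1.9313 × 100.09 = 193.30 g.
At 88.00% yield, actual mass of CaCO3 = 193.30 × 0.8800 = 170.10 g.

170.1 g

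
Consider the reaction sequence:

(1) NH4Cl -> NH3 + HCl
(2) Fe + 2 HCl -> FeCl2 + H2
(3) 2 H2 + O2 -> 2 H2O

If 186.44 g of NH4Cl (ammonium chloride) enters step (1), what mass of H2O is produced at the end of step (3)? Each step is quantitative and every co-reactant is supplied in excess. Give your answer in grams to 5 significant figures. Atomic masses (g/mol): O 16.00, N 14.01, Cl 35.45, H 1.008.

31.396 g

M(NH4Cl) = 14.01 + 4(1.008) + 35.45 = 53.492 g/mol.
M(H2O) = 2(1.008) + 16.00 = 18.016 g/mol.
n(NH4Cl) = 186.44 / 53.492 = 3.48538 mol.
Reaction (1): NH4Cl→HCl ratio 1:1 ⇒ n(HCl) = 3.48538 mol.
Reaction (2): HCl→H2 ratio 2:1 ⇒ n(H2) = 1.74269 mol.
Reaction (3): H2→H2O ratio 2:2 ⇒ n(H2O) = 1.74269 mol.
Mass of H2O = 1.74269 × 18.016 = 31.3963 g.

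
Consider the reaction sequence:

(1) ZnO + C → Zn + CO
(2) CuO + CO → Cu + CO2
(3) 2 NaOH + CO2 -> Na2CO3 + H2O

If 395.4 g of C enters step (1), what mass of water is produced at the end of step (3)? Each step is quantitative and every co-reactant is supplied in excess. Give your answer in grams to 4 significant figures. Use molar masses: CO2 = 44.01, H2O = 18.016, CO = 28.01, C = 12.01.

n(C) = 395.4 / 12.01 = 32.923 mol.
Reaction (1): C→CO ratio 1:1 ⇒ n(CO) = 32.923 mol.
Reaction (2): CO→CO2 ratio 1:1 ⇒ n(CO2) = 32.923 mol.
Reaction (3): CO2→H2O ratio 1:1 ⇒ n(H2O) = 32.923 mol.
Mass of H2O = 32.923 × 18.016 = 593.13 g.

593.1 g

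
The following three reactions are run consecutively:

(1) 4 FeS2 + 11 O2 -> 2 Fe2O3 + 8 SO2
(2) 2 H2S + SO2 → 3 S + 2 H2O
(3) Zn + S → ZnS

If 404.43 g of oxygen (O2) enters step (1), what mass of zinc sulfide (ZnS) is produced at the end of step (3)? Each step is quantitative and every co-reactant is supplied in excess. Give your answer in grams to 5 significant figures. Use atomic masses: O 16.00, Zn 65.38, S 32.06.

2686.9 g

M(O2) = 2(16.00) = 32.00 g/mol.
M(ZnS) = 65.38 + 32.06 = 97.44 g/mol.
n(O2) = 404.43 / 32.00 = 12.6384 mol.
Reaction (1): O2→SO2 ratio 11:8 ⇒ n(SO2) = 9.19159 mol.
Reaction (2): SO2→S ratio 1:3 ⇒ n(S) = 27.5748 mol.
Reaction (3): S→ZnS ratio 1:1 ⇒ n(ZnS) = 27.5748 mol.
Mass of ZnS = 27.5748 × 97.44 = 2686.89 g.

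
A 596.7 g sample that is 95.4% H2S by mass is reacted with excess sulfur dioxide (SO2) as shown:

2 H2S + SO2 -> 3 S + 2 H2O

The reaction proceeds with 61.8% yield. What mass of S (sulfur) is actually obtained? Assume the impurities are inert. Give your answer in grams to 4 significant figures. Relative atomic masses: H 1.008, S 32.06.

Pure H2S available = 596.7 g × 0.954 = 569.25 g.
M(H2S) = 2(1.008) + 32.06 = 34.076 g/mol.
M(S) = 32.06 g/mol.
n(H2S) = 569.25 g / 34.076 g/mol = 16.705 mol.
From the equation the H2S:S mole ratio is 2:3, so n(S) = 16.705 × 3/2 = 25.058 mol.
Mass of S = 25.058 mol × 32.06 g/mol = 803.36 g.
Actual mass collected = 803.36 g × 0.618 = 496.48 g.

496.5 g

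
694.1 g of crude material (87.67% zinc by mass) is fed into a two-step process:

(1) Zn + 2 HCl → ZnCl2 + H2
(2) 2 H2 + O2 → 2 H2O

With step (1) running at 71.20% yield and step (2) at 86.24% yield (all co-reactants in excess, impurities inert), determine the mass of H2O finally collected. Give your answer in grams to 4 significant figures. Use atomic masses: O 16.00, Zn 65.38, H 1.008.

103.0 g

Pure Zn = 694.1 × 0.8767 = 608.52 g.
M(Zn) = 65.38 g/mol.
M(H2O) = 2(1.008) + 16.00 = 18.016 g/mol.
n(Zn) = 608.52 / 65.38 = 9.3074 mol.
Step 1 (Zn:H2 = 1:1): theoretical n(H2) = 9.3074 mol; at 71.20% yield, n(H2) = 6.6269 mol.
Step 2 (H2:H2O = 2:2): theoretical n(H2O) = 6.6269 mol, so theoretical mass = 6.6269 × 18.016 = 119.39 g.
At 86.24% yield, actual mass of H2O = 119.39 × 0.8624 = 102.96 g.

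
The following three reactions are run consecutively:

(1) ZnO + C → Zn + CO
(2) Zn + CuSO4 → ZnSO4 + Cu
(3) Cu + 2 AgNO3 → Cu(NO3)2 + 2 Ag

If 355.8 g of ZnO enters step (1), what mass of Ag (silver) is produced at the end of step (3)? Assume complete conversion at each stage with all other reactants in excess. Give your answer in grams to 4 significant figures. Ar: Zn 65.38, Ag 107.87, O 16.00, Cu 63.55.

M(ZnO) = 65.38 + 16.00 = 81.38 g/mol.
M(Ag) = 107.87 g/mol.
n(ZnO) = 355.8 / 81.38 = 4.3721 mol.
Reaction (1): ZnO→Zn ratio 1:1 ⇒ n(Zn) = 4.3721 mol.
Reaction (2): Zn→Cu ratio 1:1 ⇒ n(Cu) = 4.3721 mol.
Reaction (3): Cu→Ag ratio 1:2 ⇒ n(Ag) = 8.7442 mol.
Mass of Ag = 8.7442 × 107.87 = 943.23 g.

943.2 g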